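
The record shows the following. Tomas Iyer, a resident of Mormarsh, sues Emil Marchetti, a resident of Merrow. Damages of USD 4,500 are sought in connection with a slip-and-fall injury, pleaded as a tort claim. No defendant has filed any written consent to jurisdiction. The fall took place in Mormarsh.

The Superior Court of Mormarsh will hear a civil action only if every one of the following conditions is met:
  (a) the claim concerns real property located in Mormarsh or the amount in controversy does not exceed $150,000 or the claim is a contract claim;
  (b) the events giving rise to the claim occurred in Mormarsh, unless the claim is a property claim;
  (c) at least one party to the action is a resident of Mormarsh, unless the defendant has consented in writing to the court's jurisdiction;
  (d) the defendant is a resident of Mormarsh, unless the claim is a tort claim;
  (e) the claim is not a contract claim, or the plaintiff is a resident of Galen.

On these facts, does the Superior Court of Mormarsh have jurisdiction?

The Superior Court of Mormarsh:
  (a) The amount in controversy is $4,500, within the USD 150,000 ceiling, so one alternative holds. Satisfied.
  (b) The operative events occurred in Mormarsh. Satisfied.
  (c) Tomas Iyer resides in Mormarsh. Satisfied.
  (d) The defendant resides in Merrow, not Mormarsh. However, the claim is a tort claim, so the 'unless' proviso supplies this condition. Satisfied.
  (e) The claim is a tort claim, not a contract claim — that alternative is enough. Satisfied.
  → The court has jurisdiction.

Yes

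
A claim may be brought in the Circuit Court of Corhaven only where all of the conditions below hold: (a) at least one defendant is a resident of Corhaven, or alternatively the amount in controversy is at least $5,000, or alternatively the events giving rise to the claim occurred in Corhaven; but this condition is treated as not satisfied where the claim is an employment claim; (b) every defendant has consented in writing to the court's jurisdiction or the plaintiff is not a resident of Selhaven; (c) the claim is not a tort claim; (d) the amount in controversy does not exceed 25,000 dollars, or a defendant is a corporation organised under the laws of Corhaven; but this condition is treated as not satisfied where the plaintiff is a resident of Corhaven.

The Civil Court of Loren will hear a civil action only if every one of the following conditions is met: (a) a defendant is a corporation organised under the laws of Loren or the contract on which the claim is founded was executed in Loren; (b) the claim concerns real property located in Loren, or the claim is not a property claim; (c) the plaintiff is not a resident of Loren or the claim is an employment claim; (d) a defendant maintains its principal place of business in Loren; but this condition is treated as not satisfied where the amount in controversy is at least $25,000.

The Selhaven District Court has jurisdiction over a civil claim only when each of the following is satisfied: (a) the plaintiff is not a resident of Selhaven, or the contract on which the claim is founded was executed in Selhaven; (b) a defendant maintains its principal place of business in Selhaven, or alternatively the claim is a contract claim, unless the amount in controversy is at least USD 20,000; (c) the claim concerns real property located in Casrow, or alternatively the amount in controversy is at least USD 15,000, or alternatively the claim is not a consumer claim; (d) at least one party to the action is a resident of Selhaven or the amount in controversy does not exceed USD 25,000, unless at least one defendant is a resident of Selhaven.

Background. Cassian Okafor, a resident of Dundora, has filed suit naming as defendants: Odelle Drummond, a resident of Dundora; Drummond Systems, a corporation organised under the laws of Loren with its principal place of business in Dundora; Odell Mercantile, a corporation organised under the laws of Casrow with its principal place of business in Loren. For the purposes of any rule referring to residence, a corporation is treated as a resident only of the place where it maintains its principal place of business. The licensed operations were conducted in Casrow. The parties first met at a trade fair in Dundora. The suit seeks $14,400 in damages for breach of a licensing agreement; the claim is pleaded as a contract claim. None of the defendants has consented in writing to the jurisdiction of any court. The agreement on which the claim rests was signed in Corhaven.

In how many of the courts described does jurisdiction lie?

The Circuit Court of Corhaven:
  (a) The amount in controversy is $14,400, which meets the 5,000 dollars floor, which satisfies one of the alternatives. And the carve-out is inapplicable — the claim is a contract claim, not an employment claim. Met.
  (b) The plaintiff resides in Dundora, which is not Selhaven, so this disjunct is met. Condition met.
  (c) The claim is a contract claim, not a tort claim. Met.
  (d) The amount in controversy is $14,400, within the 25,000 dollars ceiling, so one alternative holds. The exception is not triggered, since the plaintiff resides in Dundora, not Corhaven. Condition met.
  → The court has jurisdiction.
The Civil Court of Loren:
  (a) Drummond Systems is organised under the laws of Loren, so this disjunct is met. Met.
  (b) The claim is a contract claim, not a property claim, so this disjunct is met. Met.
  (c) The plaintiff resides in Dundora, which is not Loren — that alternative is enough. Satisfied.
  (d) Odell Mercantile has its principal place of business in Loren. And the carve-out is inapplicable — the amount in controversy is 14,400 dollars, below the 25,000 dollars floor. Satisfied.
  → All conditions met; jurisdiction exists.
The Selhaven District Court:
  (a) The plaintiff resides in Dundora, which is not Selhaven, which satisfies one of the alternatives. Met.
  (b) The claim is a contract claim — that alternative is enough. Met.
  (c) The claim is a contract claim, not a consumer claim, so one alternative holds. Condition met.
  (d) The amount in controversy is $14,400, within the $25,000 ceiling, which satisfies one of the alternatives. Satisfied.
  → All conditions met; jurisdiction exists.
Courts with jurisdiction: the Circuit Court of Corhaven, the Civil Court of Loren, the Selhaven District Court — 3 in total.

3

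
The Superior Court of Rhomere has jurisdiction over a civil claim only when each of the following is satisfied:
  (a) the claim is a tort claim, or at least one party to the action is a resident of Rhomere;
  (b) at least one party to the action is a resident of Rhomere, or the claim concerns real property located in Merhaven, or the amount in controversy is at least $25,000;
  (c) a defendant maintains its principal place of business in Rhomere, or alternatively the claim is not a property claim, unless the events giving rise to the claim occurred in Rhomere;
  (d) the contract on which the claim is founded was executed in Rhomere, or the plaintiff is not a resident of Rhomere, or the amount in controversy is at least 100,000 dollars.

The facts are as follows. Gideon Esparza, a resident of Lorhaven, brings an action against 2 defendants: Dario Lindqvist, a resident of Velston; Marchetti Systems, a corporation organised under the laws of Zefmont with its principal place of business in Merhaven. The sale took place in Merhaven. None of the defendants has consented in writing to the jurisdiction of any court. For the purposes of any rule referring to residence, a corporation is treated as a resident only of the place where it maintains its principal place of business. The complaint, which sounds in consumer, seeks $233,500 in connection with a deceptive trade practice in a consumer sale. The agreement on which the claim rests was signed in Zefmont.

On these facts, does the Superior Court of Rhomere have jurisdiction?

The Superior Court of Rhomere:
  (a) The claim is a consumer claim, not a tort claim; no party resides in Rhomere — every alternative fails. Fails.
  (b) The amount in controversy is USD 233,500, which meets the USD 25,000 floor, so one alternative holds. Condition met.
  (c) The claim is a consumer claim, not a property claim — that alternative is enough. Satisfied.
  (d) The plaintiff resides in Lorhaven, which is not Rhomere — that alternative is enough. Satisfied.
  → No jurisdiction.

No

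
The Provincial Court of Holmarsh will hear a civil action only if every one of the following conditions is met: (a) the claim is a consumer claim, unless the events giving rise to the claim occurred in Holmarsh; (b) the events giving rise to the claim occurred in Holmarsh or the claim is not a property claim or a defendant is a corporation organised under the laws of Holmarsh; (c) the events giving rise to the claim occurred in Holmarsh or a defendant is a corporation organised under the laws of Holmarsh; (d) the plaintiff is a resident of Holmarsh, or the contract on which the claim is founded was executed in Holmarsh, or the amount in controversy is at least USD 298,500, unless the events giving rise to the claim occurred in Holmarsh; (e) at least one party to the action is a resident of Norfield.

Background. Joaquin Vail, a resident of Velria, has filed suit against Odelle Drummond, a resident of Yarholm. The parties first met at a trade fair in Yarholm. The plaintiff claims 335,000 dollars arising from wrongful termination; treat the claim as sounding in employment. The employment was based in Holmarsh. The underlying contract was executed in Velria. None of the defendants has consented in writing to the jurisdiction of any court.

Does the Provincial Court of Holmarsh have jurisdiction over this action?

No

The Provincial Court of Holmarsh:
  (a) The claim is an employment claim, not a consumer claim. However, the operative events occurred in Holmarsh, so the 'unless' proviso supplies this condition. Satisfied.
  (b) The operative events occurred in Holmarsh — that alternative is enough. Satisfied.
  (c) The operative events occurred in Holmarsh, so this disjunct is met. Condition met.
  (d) The amount in controversy is $335,000, which meets the 298,500 dollars floor, which satisfies one of the alternatives. Condition met.
  (e) No party resides in Norfield. Not met.
  → Not every requirement is met — no jurisdiction.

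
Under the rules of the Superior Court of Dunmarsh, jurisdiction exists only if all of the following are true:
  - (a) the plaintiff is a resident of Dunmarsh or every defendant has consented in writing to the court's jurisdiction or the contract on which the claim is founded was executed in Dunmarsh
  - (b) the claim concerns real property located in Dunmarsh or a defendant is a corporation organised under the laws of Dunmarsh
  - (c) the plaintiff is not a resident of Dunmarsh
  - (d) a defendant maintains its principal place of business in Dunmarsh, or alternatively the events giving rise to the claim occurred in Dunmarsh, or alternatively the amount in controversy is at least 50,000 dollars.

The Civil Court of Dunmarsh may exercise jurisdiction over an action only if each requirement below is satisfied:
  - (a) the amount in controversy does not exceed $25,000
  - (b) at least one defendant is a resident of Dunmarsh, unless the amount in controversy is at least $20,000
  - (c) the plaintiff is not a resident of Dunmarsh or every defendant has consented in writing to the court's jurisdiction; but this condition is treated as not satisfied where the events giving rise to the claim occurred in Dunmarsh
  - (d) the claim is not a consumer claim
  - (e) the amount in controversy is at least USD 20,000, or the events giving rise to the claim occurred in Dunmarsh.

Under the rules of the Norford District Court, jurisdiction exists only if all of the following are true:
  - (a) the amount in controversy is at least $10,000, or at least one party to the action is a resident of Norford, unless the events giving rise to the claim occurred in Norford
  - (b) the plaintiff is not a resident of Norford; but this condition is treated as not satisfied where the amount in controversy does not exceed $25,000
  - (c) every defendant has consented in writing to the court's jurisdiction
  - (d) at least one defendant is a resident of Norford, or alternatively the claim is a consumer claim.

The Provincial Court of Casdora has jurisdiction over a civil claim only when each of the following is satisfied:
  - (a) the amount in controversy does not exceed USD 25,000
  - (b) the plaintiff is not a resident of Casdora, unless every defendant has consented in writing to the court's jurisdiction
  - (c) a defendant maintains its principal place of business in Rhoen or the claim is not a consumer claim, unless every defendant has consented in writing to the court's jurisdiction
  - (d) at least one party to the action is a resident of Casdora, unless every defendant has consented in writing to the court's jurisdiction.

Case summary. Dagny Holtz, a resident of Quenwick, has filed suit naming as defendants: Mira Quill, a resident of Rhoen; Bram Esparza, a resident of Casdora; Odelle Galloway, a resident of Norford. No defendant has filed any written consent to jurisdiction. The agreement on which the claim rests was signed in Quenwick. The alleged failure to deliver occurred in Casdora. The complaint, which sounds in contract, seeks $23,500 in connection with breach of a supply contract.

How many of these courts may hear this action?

The Superior Court of Dunmarsh:
  (a) The plaintiff resides in Quenwick, not Dunmarsh; no such written consent has been filed; the contract was executed in Quenwick, not Dunmarsh — every alternative fails. Fails.
  (b) The claim does not concern real property; no defendant is a corporation — every alternative fails. Not met.
  (c) The plaintiff resides in Quenwick, which is not Dunmarsh. Met.
  (d) No defendant is a corporation; the operative events occurred in Casdora, not Dunmarsh; the amount in controversy is USD 23,500, below the $50,000 floor — none of the alternatives is met. Fails.
  → At least one condition fails; no jurisdiction.
The Civil Court of Dunmarsh:
  (a) The amount in controversy is 23,500 dollars, within the $25,000 ceiling. Satisfied.
  (b) No defendant resides in Dunmarsh (they reside in Rhoen, Casdora, Norford). However, the amount in controversy is $23,500, which meets the $20,000 floor, so the 'unless' proviso supplies this condition. Met.
  (c) The plaintiff resides in Quenwick, which is not Dunmarsh, so one alternative holds. The carve-out does not apply: the operative events occurred in Casdora, not Dunmarsh. Met.
  (d) The claim is a contract claim, not a consumer claim. Condition met.
  (e) The amount in controversy is $23,500, which meets the 20,000 dollars floor, which satisfies one of the alternatives. Met.
  → Every requirement is satisfied — jurisdiction.
The Norford District Court:
  (a) The amount in controversy is 23,500 dollars, which meets the USD 10,000 floor, so one alternative holds. Condition met.
  (b) The plaintiff resides in Quenwick, which is not Norford. But the amount in controversy is 23,500 dollars, within the $25,000 ceiling, triggering the carve-out and defeating this condition. Not satisfied.
  (c) No such written consent has been filed. Fails.
  (d) Odelle Galloway resides in Norford, so one alternative holds. Condition met.
  → The court lacks jurisdiction.
The Provincial Court of Casdora:
  (a) The amount in controversy is $23,500, within the 25,000 dollars ceiling. Met.
  (b) The plaintiff resides in Quenwick, which is not Casdora. Met.
  (c) The claim is a contract claim, not a consumer claim, so one alternative holds. Satisfied.
  (d) Bram Esparza resides in Casdora. Satisfied.
  → All conditions met; jurisdiction exists.
Courts with jurisdiction: the Civil Court of Dunmarsh, the Provincial Court of Casdora — 2 in total.

2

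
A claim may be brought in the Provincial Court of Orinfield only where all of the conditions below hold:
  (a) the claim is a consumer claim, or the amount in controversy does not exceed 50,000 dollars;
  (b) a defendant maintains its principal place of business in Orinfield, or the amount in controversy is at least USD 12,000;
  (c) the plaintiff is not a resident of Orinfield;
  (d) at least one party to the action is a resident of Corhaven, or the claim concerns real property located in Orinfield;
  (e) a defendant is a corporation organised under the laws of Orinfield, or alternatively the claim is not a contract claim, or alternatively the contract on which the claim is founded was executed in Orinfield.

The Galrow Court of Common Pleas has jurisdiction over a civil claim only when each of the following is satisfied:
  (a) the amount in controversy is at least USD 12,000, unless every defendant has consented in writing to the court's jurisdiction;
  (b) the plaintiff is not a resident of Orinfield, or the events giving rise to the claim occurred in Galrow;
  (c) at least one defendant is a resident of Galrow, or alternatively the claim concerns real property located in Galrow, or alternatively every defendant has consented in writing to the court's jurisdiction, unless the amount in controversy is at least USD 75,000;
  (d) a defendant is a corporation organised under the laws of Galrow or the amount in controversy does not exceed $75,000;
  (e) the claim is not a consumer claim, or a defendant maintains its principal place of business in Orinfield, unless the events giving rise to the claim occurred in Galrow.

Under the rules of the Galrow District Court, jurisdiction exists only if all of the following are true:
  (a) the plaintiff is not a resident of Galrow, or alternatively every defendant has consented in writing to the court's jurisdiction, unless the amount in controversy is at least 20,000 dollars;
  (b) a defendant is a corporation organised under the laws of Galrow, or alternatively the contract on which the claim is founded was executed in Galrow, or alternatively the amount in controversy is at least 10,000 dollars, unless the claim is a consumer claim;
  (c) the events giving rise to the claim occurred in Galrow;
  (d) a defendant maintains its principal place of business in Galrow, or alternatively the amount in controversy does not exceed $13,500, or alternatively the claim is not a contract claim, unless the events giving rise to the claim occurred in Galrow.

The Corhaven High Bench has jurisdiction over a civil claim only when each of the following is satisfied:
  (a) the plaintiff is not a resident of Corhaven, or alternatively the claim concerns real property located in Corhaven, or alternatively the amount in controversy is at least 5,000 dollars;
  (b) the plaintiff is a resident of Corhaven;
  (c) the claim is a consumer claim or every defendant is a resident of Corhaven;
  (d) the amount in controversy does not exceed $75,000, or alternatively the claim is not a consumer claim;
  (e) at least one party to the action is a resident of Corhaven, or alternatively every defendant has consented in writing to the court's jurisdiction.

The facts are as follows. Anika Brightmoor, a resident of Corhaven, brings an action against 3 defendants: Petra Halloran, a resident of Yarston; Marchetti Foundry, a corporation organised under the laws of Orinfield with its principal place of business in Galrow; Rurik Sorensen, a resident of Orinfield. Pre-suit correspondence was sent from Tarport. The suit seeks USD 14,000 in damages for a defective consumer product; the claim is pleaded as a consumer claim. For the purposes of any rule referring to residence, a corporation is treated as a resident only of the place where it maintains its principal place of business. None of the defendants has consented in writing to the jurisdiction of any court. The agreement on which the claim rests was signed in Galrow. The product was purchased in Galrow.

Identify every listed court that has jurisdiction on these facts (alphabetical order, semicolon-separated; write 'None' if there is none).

the Corhaven High Bench; the Galrow Court of Common Pleas; the Galrow District Court; the Provincial Court of Orinfield

The Provincial Court of Orinfield:
  (a) The claim is a consumer claim, so one alternative holds. Condition met.
  (b) The amount in controversy is 14,000 dollars, which meets the $12,000 floor, so one alternative holds. Condition met.
  (c) The plaintiff resides in Corhaven, which is not Orinfield. Satisfied.
  (d) Anika Brightmoor resides in Corhaven, so one alternative holds. Satisfied.
  (e) Marchetti Foundry is organised under the laws of Orinfield, which satisfies one of the alternatives. Condition met.
  → Every requirement is satisfied — jurisdiction.
The Galrow Court of Common Pleas:
  (a) The amount in controversy is 14,000 dollars, which meets the USD 12,000 floor. Satisfied.
  (b) The plaintiff resides in Corhaven, which is not Orinfield, so this disjunct is met. Met.
  (c) Marchetti Foundry resides in Galrow, which satisfies one of the alternatives. Satisfied.
  (d) The amount in controversy is USD 14,000, within the $75,000 ceiling, so one alternative holds. Met.
  (e) The claim is a consumer claim; the corporate defendant(s) have their principal place of business in Galrow, not Orinfield — no alternative holds. But the operative events occurred in Galrow, and the 'unless' clause therefore excuses the requirement. Condition met.
  → Jurisdiction lies.
The Galrow District Court:
  (a) The plaintiff resides in Corhaven, which is not Galrow, so one alternative holds. Met.
  (b) The contract was executed in Galrow, so one alternative holds. Satisfied.
  (c) The operative events occurred in Galrow. Condition met.
  (d) Marchetti Foundry has its principal place of business in Galrow — that alternative is enough. Satisfied.
  → Every requirement is satisfied — jurisdiction.
The Corhaven High Bench:
  (a) The amount in controversy is USD 14,000, which meets the USD 5,000 floor, so this disjunct is met. Condition met.
  (b) The plaintiff resides in Corhaven. Met.
  (c) The claim is a consumer claim, so this disjunct is met. Condition met.
  (d) The amount in controversy is USD 14,000, within the $75,000 ceiling, which satisfies one of the alternatives. Satisfied.
  (e) Anika Brightmoor resides in Corhaven, so one alternative holds. Met.
  → Every requirement is satisfied — jurisdiction.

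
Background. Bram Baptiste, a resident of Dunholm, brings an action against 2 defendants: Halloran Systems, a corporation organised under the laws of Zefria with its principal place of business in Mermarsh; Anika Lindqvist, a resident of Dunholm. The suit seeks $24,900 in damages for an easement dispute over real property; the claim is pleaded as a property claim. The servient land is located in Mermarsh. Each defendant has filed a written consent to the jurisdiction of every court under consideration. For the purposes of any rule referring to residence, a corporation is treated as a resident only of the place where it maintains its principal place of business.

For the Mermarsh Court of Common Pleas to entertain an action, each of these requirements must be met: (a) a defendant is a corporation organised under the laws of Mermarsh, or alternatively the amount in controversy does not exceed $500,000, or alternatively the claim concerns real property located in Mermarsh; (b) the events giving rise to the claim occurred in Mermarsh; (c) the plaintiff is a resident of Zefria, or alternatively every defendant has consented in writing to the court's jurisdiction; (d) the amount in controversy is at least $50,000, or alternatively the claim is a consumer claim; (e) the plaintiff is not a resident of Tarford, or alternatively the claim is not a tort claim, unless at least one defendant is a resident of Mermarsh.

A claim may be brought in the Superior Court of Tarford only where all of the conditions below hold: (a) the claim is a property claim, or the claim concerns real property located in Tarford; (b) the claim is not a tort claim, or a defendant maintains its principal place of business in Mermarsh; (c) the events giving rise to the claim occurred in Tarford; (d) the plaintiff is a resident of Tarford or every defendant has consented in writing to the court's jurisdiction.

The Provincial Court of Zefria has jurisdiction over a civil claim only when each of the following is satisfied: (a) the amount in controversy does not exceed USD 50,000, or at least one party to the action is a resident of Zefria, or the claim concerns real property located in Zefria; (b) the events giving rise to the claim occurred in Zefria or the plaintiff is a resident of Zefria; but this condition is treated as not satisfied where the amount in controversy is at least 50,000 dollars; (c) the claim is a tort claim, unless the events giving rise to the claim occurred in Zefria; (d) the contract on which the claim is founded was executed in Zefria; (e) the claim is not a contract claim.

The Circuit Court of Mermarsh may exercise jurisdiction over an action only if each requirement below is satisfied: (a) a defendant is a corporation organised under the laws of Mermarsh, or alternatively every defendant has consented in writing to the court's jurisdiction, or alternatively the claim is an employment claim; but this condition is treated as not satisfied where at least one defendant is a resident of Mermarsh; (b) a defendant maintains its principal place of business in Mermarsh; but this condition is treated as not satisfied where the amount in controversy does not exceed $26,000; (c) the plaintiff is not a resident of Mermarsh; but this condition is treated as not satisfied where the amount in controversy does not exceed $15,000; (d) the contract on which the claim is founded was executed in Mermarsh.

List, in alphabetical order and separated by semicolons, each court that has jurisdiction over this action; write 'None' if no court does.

None

The Mermarsh Court of Common Pleas:
  (a) The amount in controversy is 24,900 dollars, within the 500,000 dollars ceiling — that alternative is enough. Satisfied.
  (b) The operative events occurred in Mermarsh. Satisfied.
  (c) Every defendant has filed written consent, so this disjunct is met. Met.
  (d) The amount in controversy is USD 24,900, below the 50,000 dollars floor; the claim is a property claim, not a consumer claim — no alternative holds. Fails.
  (e) The plaintiff resides in Dunholm, which is not Tarford — that alternative is enough. Satisfied.
  → At least one condition fails; no jurisdiction.
The Superior Court of Tarford:
  (a) The claim is a property claim — that alternative is enough. Satisfied.
  (b) The claim is a property claim, not a tort claim, so this disjunct is met. Met.
  (c) The operative events occurred in Mermarsh, not Tarford. Not satisfied.
  (d) Every defendant has filed written consent, so one alternative holds. Met.
  → No jurisdiction.
The Provincial Court of Zefria:
  (a) The amount in controversy is USD 24,900, within the $50,000 ceiling — that alternative is enough. Satisfied.
  (b) The operative events occurred in Mermarsh, not Zefria; the plaintiff resides in Dunholm, not Zefria — none of the alternatives is met. Fails.
  (c) The claim is a property claim, not a tort claim. The proviso offers no rescue either, since the operative events occurred in Mermarsh, not Zefria. Not met.
  (d) No contract (and hence no place of execution) is alleged. Not satisfied.
  (e) The claim is a property claim, not a contract claim. Condition met.
  → Not every requirement is met — no jurisdiction.
The Circuit Court of Mermarsh:
  (a) Every defendant has filed written consent, so this disjunct is met. However, Halloran Systems resides in Mermarsh, which falls within the stated exception and so defeats the condition. Condition not met.
  (b) Halloran Systems has its principal place of business in Mermarsh. But the amount in controversy is 24,900 dollars, within the 26,000 dollars ceiling, triggering the carve-out and defeating this condition. Fails.
  (c) The plaintiff resides in Dunholm, which is not Mermarsh. And the carve-out is inapplicable — the amount in controversy is 24,900 dollars, above the USD 15,000 ceiling. Satisfied.
  (d) No contract (and hence no place of execution) is alleged. Condition not met.
  → No jurisdiction.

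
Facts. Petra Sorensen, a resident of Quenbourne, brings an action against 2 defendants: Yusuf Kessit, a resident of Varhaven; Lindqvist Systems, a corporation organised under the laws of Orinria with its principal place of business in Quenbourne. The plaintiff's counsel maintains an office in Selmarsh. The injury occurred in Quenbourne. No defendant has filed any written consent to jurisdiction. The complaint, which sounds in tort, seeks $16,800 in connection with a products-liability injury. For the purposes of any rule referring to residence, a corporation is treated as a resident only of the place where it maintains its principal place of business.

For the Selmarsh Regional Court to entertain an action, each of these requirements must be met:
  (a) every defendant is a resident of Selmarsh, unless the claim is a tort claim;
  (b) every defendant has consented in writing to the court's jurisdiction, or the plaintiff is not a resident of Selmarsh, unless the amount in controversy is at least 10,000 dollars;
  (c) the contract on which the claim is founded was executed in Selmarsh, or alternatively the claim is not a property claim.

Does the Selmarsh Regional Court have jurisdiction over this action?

The Selmarsh Regional Court:
  (a) The defendants reside as follows — Yusuf Kessit in Varhaven, Lindqvist Systems in Quenbourne — not all in Selmarsh. But the claim is a tort claim, and the 'unless' clause therefore excuses the requirement. Condition met.
  (b) The plaintiff resides in Quenbourne, which is not Selmarsh, so this disjunct is met. Met.
  (c) The claim is a tort claim, not a property claim — that alternative is enough. Met.
  → The court has jurisdiction.

Yes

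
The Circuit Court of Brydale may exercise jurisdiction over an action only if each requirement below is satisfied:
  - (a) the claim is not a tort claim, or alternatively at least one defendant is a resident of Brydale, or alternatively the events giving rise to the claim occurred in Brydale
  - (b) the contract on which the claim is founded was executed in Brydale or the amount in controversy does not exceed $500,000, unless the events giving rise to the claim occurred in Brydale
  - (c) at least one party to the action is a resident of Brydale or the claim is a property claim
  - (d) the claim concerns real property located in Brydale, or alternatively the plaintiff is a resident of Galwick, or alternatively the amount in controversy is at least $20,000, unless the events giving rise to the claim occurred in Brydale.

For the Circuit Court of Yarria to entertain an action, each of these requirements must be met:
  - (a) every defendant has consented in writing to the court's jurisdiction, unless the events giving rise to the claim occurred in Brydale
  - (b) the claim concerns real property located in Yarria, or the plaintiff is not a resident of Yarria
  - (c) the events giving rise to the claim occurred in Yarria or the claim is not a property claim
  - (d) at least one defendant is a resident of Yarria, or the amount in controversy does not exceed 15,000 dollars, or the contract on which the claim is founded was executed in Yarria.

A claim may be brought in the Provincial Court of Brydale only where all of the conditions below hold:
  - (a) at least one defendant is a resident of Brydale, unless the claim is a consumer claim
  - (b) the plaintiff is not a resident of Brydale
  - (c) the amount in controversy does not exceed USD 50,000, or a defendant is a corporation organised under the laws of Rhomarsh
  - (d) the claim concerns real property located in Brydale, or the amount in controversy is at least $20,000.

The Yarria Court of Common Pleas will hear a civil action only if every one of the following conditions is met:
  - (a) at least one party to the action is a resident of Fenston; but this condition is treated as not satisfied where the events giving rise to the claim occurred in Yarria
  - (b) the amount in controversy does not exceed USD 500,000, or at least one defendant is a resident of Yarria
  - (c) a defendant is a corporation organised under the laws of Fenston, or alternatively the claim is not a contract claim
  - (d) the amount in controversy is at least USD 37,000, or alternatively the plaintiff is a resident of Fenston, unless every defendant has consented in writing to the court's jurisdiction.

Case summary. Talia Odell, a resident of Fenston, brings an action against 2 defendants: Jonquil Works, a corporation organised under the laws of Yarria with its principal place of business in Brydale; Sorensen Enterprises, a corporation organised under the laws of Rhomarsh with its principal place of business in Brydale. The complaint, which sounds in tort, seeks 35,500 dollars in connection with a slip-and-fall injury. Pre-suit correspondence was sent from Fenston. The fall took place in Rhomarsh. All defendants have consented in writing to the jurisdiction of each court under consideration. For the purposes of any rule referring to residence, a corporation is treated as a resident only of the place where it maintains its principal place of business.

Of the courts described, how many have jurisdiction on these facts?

3

The Circuit Court of Brydale:
  (a) Jonquil Works resides in Brydale, so this disjunct is met. Condition met.
  (b) The amount in controversy is 35,500 dollars, within the USD 500,000 ceiling, which satisfies one of the alternatives. Met.
  (c) Jonquil Works resides in Brydale, so one alternative holds. Met.
  (d) The amount in controversy is USD 35,500, which meets the 20,000 dollars floor, which satisfies one of the alternatives. Met.
  → The court has jurisdiction.
The Circuit Court of Yarria:
  (a) Every defendant has filed written consent. Met.
  (b) The plaintiff resides in Fenston, which is not Yarria, which satisfies one of the alternatives. Satisfied.
  (c) The claim is a tort claim, not a property claim, so one alternative holds. Condition met.
  (d) No defendant resides in Yarria (they reside in Brydale, Brydale); the amount in controversy is USD 35,500, above the $15,000 ceiling; no contract (and hence no place of execution) is alleged — no alternative holds. Condition not met.
  → The court lacks jurisdiction.
The Provincial Court of Brydale:
  (a) Jonquil Works resides in Brydale. Condition met.
  (b) The plaintiff resides in Fenston, which is not Brydale. Satisfied.
  (c) The amount in controversy is 35,500 dollars, within the $50,000 ceiling — that alternative is enough. Met.
  (d) The amount in controversy is USD 35,500, which meets the 20,000 dollars floor — that alternative is enough. Condition met.
  → All conditions met; jurisdiction exists.
The Yarria Court of Common Pleas:
  (a) Talia Odell resides in Fenston. The carve-out does not apply: the operative events occurred in Rhomarsh, not Yarria. Condition met.
  (b) The amount in controversy is USD 35,500, within the USD 500,000 ceiling, so one alternative holds. Satisfied.
  (c) The claim is a tort claim, not a contract claim — that alternative is enough. Met.
  (d) The plaintiff resides in Fenston, so one alternative holds. Satisfied.
  → All conditions met; jurisdiction exists.
Courts with jurisdiction: the Circuit Court of Brydale, the Provincial Court of Brydale, the Yarria Court of Common Pleas — 3 in total.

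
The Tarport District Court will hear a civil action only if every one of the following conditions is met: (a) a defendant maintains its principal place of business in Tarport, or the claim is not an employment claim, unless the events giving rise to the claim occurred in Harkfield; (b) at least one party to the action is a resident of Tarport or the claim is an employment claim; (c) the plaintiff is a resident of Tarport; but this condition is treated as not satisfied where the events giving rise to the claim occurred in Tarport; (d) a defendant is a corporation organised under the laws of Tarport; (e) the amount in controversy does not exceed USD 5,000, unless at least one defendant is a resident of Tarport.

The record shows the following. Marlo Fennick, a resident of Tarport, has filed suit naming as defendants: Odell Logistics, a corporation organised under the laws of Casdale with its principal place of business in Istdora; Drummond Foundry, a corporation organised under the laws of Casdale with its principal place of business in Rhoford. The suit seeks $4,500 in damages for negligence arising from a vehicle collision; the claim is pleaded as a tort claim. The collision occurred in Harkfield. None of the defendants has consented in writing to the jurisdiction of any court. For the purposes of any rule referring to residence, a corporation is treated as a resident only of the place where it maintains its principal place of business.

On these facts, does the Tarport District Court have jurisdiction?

The Tarport District Court:
  (a) The claim is a tort claim, not an employment claim, which satisfies one of the alternatives. Satisfied.
  (b) Marlo Fennick resides in Tarport, so one alternative holds. Satisfied.
  (c) The plaintiff resides in Tarport. And the carve-out is inapplicable — the operative events occurred in Harkfield, not Tarport. Condition met.
  (d) The corporate defendant(s) are organised in Casdale, not Tarport. Not met.
  (e) The amount in controversy is USD 4,500, within the USD 5,000 ceiling. Satisfied.
  → At least one condition fails; no jurisdiction.

No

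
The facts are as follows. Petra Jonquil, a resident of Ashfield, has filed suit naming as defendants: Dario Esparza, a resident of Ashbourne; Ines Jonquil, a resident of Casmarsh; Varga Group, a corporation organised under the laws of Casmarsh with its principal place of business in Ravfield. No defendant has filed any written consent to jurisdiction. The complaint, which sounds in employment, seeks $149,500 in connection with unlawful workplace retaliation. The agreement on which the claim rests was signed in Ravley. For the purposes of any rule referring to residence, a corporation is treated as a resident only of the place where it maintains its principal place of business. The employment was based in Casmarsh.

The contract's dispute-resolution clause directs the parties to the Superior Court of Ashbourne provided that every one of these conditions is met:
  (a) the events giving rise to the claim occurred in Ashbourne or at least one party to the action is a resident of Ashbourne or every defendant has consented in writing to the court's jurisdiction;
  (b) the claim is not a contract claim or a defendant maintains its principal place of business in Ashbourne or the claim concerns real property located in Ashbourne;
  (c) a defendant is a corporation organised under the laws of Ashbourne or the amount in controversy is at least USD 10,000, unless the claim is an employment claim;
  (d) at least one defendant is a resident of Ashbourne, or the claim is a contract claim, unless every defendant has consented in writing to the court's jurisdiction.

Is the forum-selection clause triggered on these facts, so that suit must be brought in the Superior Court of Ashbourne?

Yes

The Superior Court of Ashbourne:
  (a) Dario Esparza resides in Ashbourne, so one alternative holds. Met.
  (b) The claim is an employment claim, not a contract claim, which satisfies one of the alternatives. Met.
  (c) The amount in controversy is 149,500 dollars, which meets the USD 10,000 floor, which satisfies one of the alternatives. Met.
  (d) Dario Esparza resides in Ashbourne — that alternative is enough. Met.
  → The clause applies.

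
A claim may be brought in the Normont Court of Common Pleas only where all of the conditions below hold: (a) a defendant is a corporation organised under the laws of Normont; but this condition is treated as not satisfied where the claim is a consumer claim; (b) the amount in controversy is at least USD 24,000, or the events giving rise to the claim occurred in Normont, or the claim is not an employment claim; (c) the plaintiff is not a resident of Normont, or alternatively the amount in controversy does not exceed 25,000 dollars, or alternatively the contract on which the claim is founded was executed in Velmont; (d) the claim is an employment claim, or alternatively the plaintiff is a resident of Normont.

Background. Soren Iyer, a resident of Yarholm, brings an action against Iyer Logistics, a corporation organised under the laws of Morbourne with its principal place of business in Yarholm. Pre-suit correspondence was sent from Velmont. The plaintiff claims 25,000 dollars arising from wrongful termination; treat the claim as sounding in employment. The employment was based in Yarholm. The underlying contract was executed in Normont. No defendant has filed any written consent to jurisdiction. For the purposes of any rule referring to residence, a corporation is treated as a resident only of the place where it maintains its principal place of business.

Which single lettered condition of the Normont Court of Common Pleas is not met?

The Normont Court of Common Pleas:
  (a) The corporate defendant(s) are organised in Morbourne, not Normont. Fails.
  (b) The amount in controversy is $25,000, which meets the $24,000 floor, so one alternative holds. Satisfied.
  (c) The plaintiff resides in Yarholm, which is not Normont, so this disjunct is met. Condition met.
  (d) The claim is an employment claim — that alternative is enough. Met.
Only condition (a) fails.

(a)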